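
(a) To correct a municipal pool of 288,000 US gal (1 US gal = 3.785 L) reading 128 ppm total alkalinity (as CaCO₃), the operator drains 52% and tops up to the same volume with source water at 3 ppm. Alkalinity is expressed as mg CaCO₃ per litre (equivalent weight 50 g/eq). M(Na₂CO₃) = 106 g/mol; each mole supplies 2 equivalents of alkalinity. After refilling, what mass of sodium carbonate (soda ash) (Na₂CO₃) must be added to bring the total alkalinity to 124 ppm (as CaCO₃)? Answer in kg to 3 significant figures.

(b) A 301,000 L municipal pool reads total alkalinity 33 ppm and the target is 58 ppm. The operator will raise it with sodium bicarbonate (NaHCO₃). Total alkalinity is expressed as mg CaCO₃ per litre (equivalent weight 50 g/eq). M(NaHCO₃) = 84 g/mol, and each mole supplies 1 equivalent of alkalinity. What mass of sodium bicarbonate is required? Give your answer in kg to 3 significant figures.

(a) 70.5 kg; (b) 12.6 kg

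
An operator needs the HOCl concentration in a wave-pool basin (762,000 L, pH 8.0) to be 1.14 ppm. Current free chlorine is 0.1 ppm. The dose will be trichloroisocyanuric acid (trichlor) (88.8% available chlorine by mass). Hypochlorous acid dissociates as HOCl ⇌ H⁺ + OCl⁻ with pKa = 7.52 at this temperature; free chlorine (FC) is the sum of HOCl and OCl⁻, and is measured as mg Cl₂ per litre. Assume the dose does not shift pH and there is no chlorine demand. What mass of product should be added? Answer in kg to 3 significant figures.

[OCl⁻]/[HOCl] = 10^(pH − pKa) = 10^(8.0 − 7.52) = 3.02; fraction as HOCl = 1/(1 + 3.02) = 0.2488.
Free chlorine required for 1.14 ppm HOCl: 1.14 / 0.2488 = 4.583 ppm.
FC to add: 4.583 − 0.1 = 4.483 mg/L as Cl₂.
Cl₂ equivalent: 4.483 mg/L × 762,000 L = 3416 g.
Product at 88.8% available Cl: 3416 / 0.888 = 3847 g.

3.85 kg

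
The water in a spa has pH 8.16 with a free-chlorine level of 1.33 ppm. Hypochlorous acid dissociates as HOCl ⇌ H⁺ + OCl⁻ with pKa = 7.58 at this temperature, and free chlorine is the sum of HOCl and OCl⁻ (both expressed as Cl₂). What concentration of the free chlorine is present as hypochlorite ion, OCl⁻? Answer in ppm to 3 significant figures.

1.05 ppm

[OCl⁻]/[HOCl] = 10^(pH − pKa) = 10^(8.16 − 7.58) = 10^0.58 = 3.802.
Fraction as HOCl = 1 / (1 + 3.802) = 0.2083.
OCl⁻ = (1 − 0.2083) × 1.33 ppm = 1.053 ppm.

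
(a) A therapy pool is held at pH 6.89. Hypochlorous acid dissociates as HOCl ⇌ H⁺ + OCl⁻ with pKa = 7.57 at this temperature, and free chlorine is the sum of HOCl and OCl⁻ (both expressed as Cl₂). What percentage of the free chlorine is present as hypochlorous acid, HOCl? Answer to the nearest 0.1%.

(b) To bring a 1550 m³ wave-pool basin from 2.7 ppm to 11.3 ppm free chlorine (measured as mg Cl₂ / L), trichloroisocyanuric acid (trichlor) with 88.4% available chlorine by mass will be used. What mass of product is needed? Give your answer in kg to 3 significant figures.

(a) [OCl⁻]/[HOCl] = 10^(pH − pKa) = 10^(6.89 − 7.57) = 10^-0.68 = 0.2089.
(a) Fraction as HOCl = 1 / (1 + 0.2089) = 0.8272.

(b) Volume: 1550 m³ = 1,550,000 L.
(b) Chlorine deficit: 11.3 − 2.7 = 8.6 ppm = 8.6 mg/L as Cl₂.
(b) Cl₂ equivalent needed: 8.6 mg/L × 1,550,000 L = 13,330,000 mg = 13,330 g.
(b) Product at 88.4% available chlorine: 13,330 / 0.884 = 15,080 g.

(a) 82.7%; (b) 15.1 kg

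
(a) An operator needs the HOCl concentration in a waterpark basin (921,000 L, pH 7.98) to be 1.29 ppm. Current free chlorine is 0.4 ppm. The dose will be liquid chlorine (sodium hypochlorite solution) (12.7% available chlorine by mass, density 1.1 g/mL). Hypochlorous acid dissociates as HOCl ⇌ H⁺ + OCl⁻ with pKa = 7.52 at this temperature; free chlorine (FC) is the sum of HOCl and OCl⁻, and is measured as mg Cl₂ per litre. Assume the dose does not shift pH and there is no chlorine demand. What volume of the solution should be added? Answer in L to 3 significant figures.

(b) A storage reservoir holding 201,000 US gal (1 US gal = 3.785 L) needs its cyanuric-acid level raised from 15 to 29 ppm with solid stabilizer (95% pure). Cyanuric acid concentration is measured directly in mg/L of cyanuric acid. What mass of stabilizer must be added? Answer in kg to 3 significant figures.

(a) [OCl⁻]/[HOCl] = 10^(pH − pKa) = 10^(7.98 − 7.52) = 2.884; fraction as HOCl = 1/(1 + 2.884) = 0.2575.
(a) Free chlorine required for 1.29 ppm HOCl: 1.29 / 0.2575 = 5.01 ppm.
(a) FC to add: 5.01 − 0.4 = 4.61 mg/L as Cl₂.
(a) Cl₂ equivalent: 4.61 mg/L × 921,000 L = 4246 g.
(a) Product at 12.7% available Cl: 4246 / 0.127 = 33,430 g.
(a) Volume: 33,430 g ÷ 1.1 g/mL = 30,390 mL.

(b) Volume: 201,000 US gal × 3.785 L/gal = 760,785 L.
(b) CYA to add: (29 − 15) = 14 mg/L × 760,785 L = 10,650 g cyanuric acid.
(b) At 95% purity: 10,650 / 0.95 = 11,210 g product.

(a) 30.4 L; (b) 11.2 kg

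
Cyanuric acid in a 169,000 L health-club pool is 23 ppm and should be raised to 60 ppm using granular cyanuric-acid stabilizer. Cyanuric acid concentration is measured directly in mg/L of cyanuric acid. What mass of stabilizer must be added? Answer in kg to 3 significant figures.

6.25 kg

CYA to add: (60 − 23) = 37 mg/L × 169,000 L = 6253 g cyanuric acid.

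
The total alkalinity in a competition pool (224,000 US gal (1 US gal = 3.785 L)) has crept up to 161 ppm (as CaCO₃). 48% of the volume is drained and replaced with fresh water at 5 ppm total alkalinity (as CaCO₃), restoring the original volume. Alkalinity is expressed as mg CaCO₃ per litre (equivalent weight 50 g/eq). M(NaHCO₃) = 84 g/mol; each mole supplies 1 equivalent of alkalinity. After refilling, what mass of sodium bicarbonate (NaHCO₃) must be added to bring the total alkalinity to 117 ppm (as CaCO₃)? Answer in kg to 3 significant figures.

Volume: 224,000 US gal × 3.785 L/gal = 847,840 L.
After draining 48% and refilling: 161 × 0.52 + 5 × 0.48 = 86.12 ppm.
Deficit to target: 117 − 86.12 = 30.88 mg/L.
As CaCO₃: 30.88 mg/L × 847,840 L = 26,180 g; ÷ 50 g/eq ÷ 1 = 523.6 mol NaHCO₃.
Mass: 523.6 × 84 = 43,980 g.

44.0 kg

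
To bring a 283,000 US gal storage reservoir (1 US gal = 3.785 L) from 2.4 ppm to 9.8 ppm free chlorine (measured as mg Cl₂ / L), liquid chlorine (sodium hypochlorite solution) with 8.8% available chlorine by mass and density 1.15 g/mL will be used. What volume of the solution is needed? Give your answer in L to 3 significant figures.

78.3 L

Volume: 283,000 US gal × 3.785 L/gal = 1,071,155 L.
Chlorine deficit: 9.8 − 2.4 = 7.4 ppm = 7.4 mg/L as Cl₂.
Cl₂ equivalent needed: 7.4 mg/L × 1,071,155 L = 7,927,000 mg = 7927 g.
Product at 8.8% available chlorine: 7927 / 0.088 = 90,070 g.
Volume at density 1.15 g/mL: 90,070 g ÷ 1.15 g/mL = 78,330 mL.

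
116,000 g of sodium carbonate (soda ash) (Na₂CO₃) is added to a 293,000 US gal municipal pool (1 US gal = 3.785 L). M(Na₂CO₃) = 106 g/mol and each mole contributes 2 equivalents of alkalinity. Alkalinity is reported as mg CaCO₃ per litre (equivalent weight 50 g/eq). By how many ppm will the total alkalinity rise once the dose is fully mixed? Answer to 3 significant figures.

Volume: 293,000 US gal × 3.785 L/gal = 1,109,005 L.
Moles of Na₂CO₃: 116,000 g ÷ 106 g/mol = 1094 mol → 2189 eq of alkalinity.
As CaCO₃: 2189 eq × 50 g/eq = 109,400 g.
Rise: 109,400 g / 1,109,005 L × 1000 = 98.68 mg/L.

98.7 ppm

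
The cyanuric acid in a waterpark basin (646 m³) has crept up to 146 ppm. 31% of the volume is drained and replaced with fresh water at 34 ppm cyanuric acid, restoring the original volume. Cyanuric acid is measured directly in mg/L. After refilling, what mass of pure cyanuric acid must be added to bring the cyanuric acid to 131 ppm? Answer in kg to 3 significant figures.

12.7 kg

Volume: 646 m³ = 646,000 L.
After draining 31% and refilling: 146 × 0.69 + 34 × 0.31 = 111.28 ppm.
Deficit to target: 131 − 111.28 = 19.72 mg/L.
Mass: 19.72 mg/L × 646,000 L = 12,740 g cyanuric acid.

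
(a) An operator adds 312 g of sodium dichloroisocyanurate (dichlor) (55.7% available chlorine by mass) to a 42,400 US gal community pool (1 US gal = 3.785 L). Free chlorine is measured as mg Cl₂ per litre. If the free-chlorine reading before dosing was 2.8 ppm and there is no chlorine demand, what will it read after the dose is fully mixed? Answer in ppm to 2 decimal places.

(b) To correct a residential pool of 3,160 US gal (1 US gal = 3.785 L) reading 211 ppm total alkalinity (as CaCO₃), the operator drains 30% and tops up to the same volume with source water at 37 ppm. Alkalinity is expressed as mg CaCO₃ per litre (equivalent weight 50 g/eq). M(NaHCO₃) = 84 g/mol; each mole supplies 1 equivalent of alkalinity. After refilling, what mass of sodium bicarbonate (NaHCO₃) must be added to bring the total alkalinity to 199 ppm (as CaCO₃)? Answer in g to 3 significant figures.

(a) Volume: 42,400 US gal × 3.785 L/gal = 160,484 L.
(a) Available chlorine delivered: 312 g × 0.557 = 173.8 g as Cl₂.
(a) Concentration rise: 173.8 g / 160,484 L = 1.083 mg/L = 1.08 ppm.
(a) Final FC: 2.8 + 1.08 = 3.88 ppm.

(b) Volume: 3,160 US gal × 3.785 L/gal = 11,961 L.
(b) After draining 30% and refilling: 211 × 0.70 + 37 × 0.30 = 158.8 ppm.
(b) Deficit to target: 199 − 158.8 = 40.2 mg/L.
(b) As CaCO₃: 40.2 mg/L × 11,961 L = 480.8 g; ÷ 50 g/eq ÷ 1 = 9.616 mol NaHCO₃.
(b) Mass: 9.616 × 84 = 807.8 g.

(a) 3.88 ppm; (b) 808 g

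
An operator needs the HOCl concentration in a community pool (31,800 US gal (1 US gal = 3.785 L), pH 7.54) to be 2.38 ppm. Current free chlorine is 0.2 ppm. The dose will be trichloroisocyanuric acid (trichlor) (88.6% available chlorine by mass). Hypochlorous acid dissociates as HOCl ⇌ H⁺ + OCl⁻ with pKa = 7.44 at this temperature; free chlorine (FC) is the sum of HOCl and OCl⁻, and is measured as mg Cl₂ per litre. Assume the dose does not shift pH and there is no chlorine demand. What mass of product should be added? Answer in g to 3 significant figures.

703 g

Volume: 31,800 US gal × 3.785 L/gal = 120,363 L.
[OCl⁻]/[HOCl] = 10^(pH − pKa) = 10^(7.54 − 7.44) = 1.259; fraction as HOCl = 1/(1 + 1.259) = 0.4427.
Free chlorine required for 2.38 ppm HOCl: 2.38 / 0.4427 = 5.376 ppm.
FC to add: 5.376 − 0.2 = 5.176 mg/L as Cl₂.
Cl₂ equivalent: 5.176 mg/L × 120,363 L = 623 g.
Product at 88.6% available Cl: 623 / 0.886 = 703.2 g.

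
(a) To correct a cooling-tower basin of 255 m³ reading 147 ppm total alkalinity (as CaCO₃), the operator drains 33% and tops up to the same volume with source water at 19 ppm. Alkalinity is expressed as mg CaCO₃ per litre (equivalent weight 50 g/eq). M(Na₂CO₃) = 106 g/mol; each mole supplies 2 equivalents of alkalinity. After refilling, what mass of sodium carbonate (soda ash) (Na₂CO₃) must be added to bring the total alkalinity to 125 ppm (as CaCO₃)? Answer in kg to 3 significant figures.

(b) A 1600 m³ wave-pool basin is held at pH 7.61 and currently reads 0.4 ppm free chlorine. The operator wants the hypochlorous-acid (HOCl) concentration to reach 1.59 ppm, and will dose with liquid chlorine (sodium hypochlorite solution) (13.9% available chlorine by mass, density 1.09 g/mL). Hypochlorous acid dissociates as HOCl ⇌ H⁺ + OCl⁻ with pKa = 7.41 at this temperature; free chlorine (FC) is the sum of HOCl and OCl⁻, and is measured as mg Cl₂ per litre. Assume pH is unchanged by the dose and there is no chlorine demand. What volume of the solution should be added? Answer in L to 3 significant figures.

(a) Volume: 255 m³ = 255,000 L.
(a) After draining 33% and refilling: 147 × 0.67 + 19 × 0.33 = 104.76 ppm.
(a) Deficit to target: 125 − 104.76 = 20.24 mg/L.
(a) As CaCO₃: 20.24 mg/L × 255,000 L = 5161 g; ÷ 50 g/eq ÷ 2 = 51.61 mol Na₂CO₃.
(a) Mass: 51.61 × 106 = 5471 g.

(b) Volume: 1600 m³ = 1,600,000 L.
(b) [OCl⁻]/[HOCl] = 10^(pH − pKa) = 10^(7.61 − 7.41) = 1.585; fraction as HOCl = 1/(1 + 1.585) = 0.3869.
(b) Free chlorine required for 1.59 ppm HOCl: 1.59 / 0.3869 = 4.11 ppm.
(b) FC to add: 4.11 − 0.4 = 3.71 mg/L as Cl₂.
(b) Cl₂ equivalent: 3.71 mg/L × 1,600,000 L = 5936 g.
(b) Product at 13.9% available Cl: 5936 / 0.139 = 42,700 g.
(b) Volume: 42,700 g ÷ 1.09 g/mL = 39,180 mL.

(a) 5.47 kg; (b) 39.2 L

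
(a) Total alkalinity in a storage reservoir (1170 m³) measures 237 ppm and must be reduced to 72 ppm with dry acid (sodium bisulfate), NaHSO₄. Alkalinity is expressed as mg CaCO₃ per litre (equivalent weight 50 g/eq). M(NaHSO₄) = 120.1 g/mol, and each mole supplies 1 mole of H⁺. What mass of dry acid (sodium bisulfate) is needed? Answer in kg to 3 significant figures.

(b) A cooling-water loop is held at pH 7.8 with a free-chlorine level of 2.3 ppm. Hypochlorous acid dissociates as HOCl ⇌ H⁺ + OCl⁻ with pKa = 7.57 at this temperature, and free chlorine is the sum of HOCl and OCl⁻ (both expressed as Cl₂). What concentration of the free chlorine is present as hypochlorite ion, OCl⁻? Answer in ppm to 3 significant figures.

(a) 464 kg; (b) 1.45 ppm

(a) Volume: 1170 m³ = 1,170,000 L.
(a) Alkalinity to neutralize: (237 − 72) = 165 mg/L as CaCO₃ × 1,170,000 L = 193,000 g as CaCO₃.
(a) Equivalents of H⁺ required: 193,000 ÷ 50 g/eq = 3861 eq = 3861 mol NaHSO₄.
(a) Mass of NaHSO₄: 3861 × 120.1 = 463,700 g.

(b) [OCl⁻]/[HOCl] = 10^(pH − pKa) = 10^(7.8 − 7.57) = 10^0.23 = 1.698.
(b) Fraction as HOCl = 1 / (1 + 1.698) = 0.3706.
(b) OCl⁻ = (1 − 0.3706) × 2.3 ppm = 1.448 ppm.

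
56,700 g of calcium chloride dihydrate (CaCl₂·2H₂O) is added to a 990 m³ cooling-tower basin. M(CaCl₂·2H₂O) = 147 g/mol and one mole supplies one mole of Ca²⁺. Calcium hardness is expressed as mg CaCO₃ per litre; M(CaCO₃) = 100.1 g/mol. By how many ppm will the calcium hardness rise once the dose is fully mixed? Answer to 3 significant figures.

39.0 ppm

Volume: 990 m³ = 990,000 L.
Moles of Ca²⁺: 56,700 g ÷ 147 g/mol = 385.7 mol.
As CaCO₃: 385.7 mol × 100.1 g/mol = 38,610 g.
Rise: 38,610 g / 990,000 L × 1000 = 39 mg/L.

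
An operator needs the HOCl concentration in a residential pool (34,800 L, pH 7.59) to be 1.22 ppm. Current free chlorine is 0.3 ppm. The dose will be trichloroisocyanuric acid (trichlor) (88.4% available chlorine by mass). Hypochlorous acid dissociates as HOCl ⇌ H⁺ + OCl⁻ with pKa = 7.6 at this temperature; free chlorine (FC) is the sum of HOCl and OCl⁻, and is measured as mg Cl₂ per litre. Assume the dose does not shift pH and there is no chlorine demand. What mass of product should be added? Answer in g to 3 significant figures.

[OCl⁻]/[HOCl] = 10^(pH − pKa) = 10^(7.59 − 7.6) = 0.9772; fraction as HOCl = 1/(1 + 0.9772) = 0.5058.
Free chlorine required for 1.22 ppm HOCl: 1.22 / 0.5058 = 2.412 ppm.
FC to add: 2.412 − 0.3 = 2.112 mg/L as Cl₂.
Cl₂ equivalent: 2.112 mg/L × 34,800 L = 73.51 g.
Product at 88.4% available Cl: 73.51 / 0.884 = 83.15 g.

83.2 g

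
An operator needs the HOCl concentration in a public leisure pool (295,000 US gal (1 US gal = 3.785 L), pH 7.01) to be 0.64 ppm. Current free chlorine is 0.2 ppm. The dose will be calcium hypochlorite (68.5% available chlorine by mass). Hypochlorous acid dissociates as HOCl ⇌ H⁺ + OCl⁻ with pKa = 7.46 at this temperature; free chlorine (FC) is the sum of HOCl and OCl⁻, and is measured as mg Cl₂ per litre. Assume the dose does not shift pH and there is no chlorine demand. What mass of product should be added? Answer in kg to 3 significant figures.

1.09 kg

Volume: 295,000 US gal × 3.785 L/gal = 1,116,575 L.
[OCl⁻]/[HOCl] = 10^(pH − pKa) = 10^(7.01 − 7.46) = 0.3548; fraction as HOCl = 1/(1 + 0.3548) = 0.7381.
Free chlorine required for 0.64 ppm HOCl: 0.64 / 0.7381 = 0.8671 ppm.
FC to add: 0.8671 − 0.2 = 0.6671 mg/L as Cl₂.
Cl₂ equivalent: 0.6671 mg/L × 1,116,575 L = 744.8 g.
Product at 68.5% available Cl: 744.8 / 0.685 = 1087 g.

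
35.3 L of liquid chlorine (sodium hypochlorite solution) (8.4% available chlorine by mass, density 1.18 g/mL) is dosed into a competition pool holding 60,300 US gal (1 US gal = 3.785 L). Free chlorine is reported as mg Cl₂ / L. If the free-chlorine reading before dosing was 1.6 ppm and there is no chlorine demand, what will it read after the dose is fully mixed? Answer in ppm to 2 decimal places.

16.93 ppm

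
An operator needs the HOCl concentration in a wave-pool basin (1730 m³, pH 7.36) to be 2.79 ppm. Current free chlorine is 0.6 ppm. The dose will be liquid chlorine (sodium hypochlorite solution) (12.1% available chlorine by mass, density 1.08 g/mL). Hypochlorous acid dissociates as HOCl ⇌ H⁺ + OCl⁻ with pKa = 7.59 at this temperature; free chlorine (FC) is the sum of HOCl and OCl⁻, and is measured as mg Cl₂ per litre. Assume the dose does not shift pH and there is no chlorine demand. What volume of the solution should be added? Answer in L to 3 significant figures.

Volume: 1730 m³ = 1,730,000 L.
[OCl⁻]/[HOCl] = 10^(pH − pKa) = 10^(7.36 − 7.59) = 0.5888; fraction as HOCl = 1/(1 + 0.5888) = 0.6294.
Free chlorine required for 2.79 ppm HOCl: 2.79 / 0.6294 = 4.433 ppm.
FC to add: 4.433 − 0.6 = 3.833 mg/L as Cl₂.
Cl₂ equivalent: 3.833 mg/L × 1,730,000 L = 6631 g.
Product at 12.1% available Cl: 6631 / 0.121 = 54,800 g.
Volume: 54,800 g ÷ 1.08 g/mL = 50,740 mL.

50.7 L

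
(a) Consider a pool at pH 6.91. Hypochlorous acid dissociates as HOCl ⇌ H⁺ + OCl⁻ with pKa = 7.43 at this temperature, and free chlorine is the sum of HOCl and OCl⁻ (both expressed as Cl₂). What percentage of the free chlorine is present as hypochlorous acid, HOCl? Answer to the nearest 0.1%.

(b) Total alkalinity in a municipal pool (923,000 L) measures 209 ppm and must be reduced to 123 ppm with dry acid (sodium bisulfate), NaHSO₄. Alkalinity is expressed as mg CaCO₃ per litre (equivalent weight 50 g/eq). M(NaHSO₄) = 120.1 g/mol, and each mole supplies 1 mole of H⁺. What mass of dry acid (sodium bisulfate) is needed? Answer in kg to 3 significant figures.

(a) [OCl⁻]/[HOCl] = 10^(pH − pKa) = 10^(6.91 − 7.43) = 10^-0.52 = 0.302.
(a) Fraction as HOCl = 1 / (1 + 0.302) = 0.7681.

(b) Alkalinity to neutralize: (209 − 123) = 86 mg/L as CaCO₃ × 923,000 L = 79,380 g as CaCO₃.
(b) Equivalents of H⁺ required: 79,380 ÷ 50 g/eq = 1588 eq = 1588 mol NaHSO₄.
(b) Mass of NaHSO₄: 1588 × 120.1 = 190,700 g.

(a) 76.8%; (b) 191 kg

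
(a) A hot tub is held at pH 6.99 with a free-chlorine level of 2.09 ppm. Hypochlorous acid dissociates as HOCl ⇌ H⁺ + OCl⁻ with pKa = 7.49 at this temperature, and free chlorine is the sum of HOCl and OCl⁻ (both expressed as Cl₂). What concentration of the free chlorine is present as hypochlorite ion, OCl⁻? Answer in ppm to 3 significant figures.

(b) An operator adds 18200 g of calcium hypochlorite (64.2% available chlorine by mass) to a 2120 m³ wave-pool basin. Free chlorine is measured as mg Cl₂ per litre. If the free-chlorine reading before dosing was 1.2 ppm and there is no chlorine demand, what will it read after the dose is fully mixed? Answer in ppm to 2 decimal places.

(a) [OCl⁻]/[HOCl] = 10^(pH − pKa) = 10^(6.99 − 7.49) = 10^-0.50 = 0.3162.
(a) Fraction as HOCl = 1 / (1 + 0.3162) = 0.7597.
(a) OCl⁻ = (1 − 0.7597) × 2.09 ppm = 0.5021 ppm.

(b) Volume: 2120 m³ = 2,120,000 L.
(b) Available chlorine delivered: 18,200 g × 0.642 = 11,680 g as Cl₂.
(b) Concentration rise: 11,680 g / 2,120,000 L = 5.512 mg/L = 5.51 ppm.
(b) Final FC: 1.2 + 5.51 = 6.71 ppm.

(a) 0.502 ppm; (b) 6.71 ppm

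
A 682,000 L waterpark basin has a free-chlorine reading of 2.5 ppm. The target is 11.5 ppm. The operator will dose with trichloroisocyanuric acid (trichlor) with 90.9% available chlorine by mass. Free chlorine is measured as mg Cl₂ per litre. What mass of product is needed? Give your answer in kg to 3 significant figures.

Chlorine deficit: 11.5 − 2.5 = 9 ppm = 9 mg/L as Cl₂.
Cl₂ equivalent needed: 9 mg/L × 682,000 L = 6,138,000 mg = 6138 g.
Product at 90.9% available chlorine: 6138 / 0.909 = 6752 g.

6.75 kg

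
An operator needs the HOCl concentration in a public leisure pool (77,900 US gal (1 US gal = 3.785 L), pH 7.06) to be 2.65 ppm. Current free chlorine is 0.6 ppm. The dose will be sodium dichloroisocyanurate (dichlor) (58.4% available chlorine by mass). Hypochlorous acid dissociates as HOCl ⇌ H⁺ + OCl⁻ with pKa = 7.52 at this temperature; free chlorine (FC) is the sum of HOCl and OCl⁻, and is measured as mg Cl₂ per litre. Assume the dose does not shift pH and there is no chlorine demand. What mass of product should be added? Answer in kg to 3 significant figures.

1.50 kg

Volume: 77,900 US gal × 3.785 L/gal = 294,852 L.
[OCl⁻]/[HOCl] = 10^(pH − pKa) = 10^(7.06 − 7.52) = 0.3467; fraction as HOCl = 1/(1 + 0.3467) = 0.7425.
Free chlorine required for 2.65 ppm HOCl: 2.65 / 0.7425 = 3.569 ppm.
FC to add: 3.569 − 0.6 = 2.969 mg/L as Cl₂.
Cl₂ equivalent: 2.969 mg/L × 294,852 L = 875.4 g.
Product at 58.4% available Cl: 875.4 / 0.584 = 1499 g.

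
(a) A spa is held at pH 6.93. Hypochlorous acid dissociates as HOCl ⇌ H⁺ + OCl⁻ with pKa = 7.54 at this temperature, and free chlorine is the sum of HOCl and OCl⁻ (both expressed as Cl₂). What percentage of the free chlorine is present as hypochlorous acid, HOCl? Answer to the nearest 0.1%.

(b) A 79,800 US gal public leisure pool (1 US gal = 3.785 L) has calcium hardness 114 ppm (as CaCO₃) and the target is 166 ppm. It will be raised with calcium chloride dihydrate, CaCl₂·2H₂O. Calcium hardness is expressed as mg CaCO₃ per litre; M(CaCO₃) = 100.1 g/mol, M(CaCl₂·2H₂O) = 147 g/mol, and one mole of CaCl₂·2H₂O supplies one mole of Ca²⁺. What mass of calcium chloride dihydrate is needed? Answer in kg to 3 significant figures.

(a) [OCl⁻]/[HOCl] = 10^(pH − pKa) = 10^(6.93 − 7.54) = 10^-0.61 = 0.2455.
(a) Fraction as HOCl = 1 / (1 + 0.2455) = 0.8029.

(b) Volume: 79,800 US gal × 3.785 L/gal = 302,043 L.
(b) Hardness to add: (166 − 114) = 52 mg/L as CaCO₃ × 302,043 L = 15,710 g as CaCO₃.
(b) Moles of Ca²⁺ (1 mol Ca²⁺ ≡ 1 mol CaCO₃): 15,710 / 100.1 g/mol = 156.9 mol.
(b) Mass of CaCl₂·2H₂O: 156.9 × 147 = 23,070 g.

(a) 80.3%; (b) 23.1 kg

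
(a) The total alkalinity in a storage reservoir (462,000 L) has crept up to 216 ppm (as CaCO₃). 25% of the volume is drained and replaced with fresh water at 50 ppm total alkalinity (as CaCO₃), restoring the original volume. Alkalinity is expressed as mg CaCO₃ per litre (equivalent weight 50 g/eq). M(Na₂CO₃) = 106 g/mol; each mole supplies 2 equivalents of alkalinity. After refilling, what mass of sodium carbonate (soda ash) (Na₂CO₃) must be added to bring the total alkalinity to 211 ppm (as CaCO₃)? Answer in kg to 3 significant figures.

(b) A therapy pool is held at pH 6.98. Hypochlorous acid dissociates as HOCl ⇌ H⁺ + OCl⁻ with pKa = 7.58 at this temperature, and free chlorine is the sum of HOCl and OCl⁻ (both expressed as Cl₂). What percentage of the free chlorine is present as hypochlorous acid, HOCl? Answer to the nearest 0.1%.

(a) 17.9 kg; (b) 79.9%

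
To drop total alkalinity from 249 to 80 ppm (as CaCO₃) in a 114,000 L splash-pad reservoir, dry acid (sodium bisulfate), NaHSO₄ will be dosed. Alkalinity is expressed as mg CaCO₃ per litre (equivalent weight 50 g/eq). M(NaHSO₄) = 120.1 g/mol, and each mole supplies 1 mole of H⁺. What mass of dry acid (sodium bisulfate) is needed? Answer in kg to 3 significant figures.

Alkalinity to neutralize: (249 − 80) = 169 mg/L as CaCO₃ × 114,000 L = 19,270 g as CaCO₃.
Equivalents of H⁺ required: 19,270 ÷ 50 g/eq = 385.3 eq = 385.3 mol NaHSO₄.
Mass of NaHSO₄: 385.3 × 120.1 = 46,280 g.

46.3 kg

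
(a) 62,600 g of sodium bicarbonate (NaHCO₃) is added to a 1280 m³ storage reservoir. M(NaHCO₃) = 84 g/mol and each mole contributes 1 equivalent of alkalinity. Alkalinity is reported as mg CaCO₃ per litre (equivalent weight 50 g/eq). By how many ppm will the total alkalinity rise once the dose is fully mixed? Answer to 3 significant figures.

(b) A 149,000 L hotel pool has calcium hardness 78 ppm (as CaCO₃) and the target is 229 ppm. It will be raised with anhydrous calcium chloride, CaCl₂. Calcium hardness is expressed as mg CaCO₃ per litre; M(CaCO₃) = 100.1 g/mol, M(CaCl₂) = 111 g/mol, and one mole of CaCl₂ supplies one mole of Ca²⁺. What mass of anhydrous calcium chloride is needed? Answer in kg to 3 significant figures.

(a) Volume: 1280 m³ = 1,280,000 L.
(a) Moles of NaHCO₃: 62,600 g ÷ 84 g/mol = 745.2 mol → 745.2 eq of alkalinity.
(a) As CaCO₃: 745.2 eq × 50 g/eq = 37,260 g.
(a) Rise: 37,260 g / 1,280,000 L × 1000 = 29.11 mg/L.

(b) Hardness to add: (229 − 78) = 151 mg/L as CaCO₃ × 149,000 L = 22,500 g as CaCO₃.
(b) Moles of Ca²⁺ (1 mol Ca²⁺ ≡ 1 mol CaCO₃): 22,500 / 100.1 g/mol = 224.8 mol.
(b) Mass of CaCl₂: 224.8 × 111 = 24,950 g.

(a) 29.1 ppm; (b) 24.9 kg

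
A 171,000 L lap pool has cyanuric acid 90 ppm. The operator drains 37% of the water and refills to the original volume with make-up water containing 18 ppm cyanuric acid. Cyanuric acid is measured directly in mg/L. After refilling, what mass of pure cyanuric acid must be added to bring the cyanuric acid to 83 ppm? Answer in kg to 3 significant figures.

After draining 37% and refilling: 90 × 0.63 + 18 × 0.37 = 63.36 ppm.
Deficit to target: 83 − 63.36 = 19.64 mg/L.
Mass: 19.64 mg/L × 171,000 L = 3358 g cyanuric acid.

3.36 kg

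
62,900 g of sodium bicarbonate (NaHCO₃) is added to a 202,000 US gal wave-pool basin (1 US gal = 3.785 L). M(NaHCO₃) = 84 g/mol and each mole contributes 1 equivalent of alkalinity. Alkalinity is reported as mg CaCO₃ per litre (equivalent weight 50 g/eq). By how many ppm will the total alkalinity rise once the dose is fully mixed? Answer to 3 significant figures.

Volume: 202,000 US gal × 3.785 L/gal = 764,570 L.
Moles of NaHCO₃: 62,900 g ÷ 84 g/mol = 748.8 mol → 748.8 eq of alkalinity.
As CaCO₃: 748.8 eq × 50 g/eq = 37,440 g.
Rise: 37,440 g / 764,570 L × 1000 = 48.97 mg/L.

49.0 ppm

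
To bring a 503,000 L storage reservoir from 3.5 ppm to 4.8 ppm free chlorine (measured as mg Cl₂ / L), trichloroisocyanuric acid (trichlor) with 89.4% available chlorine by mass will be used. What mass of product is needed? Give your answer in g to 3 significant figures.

731 g

Chlorine deficit: 4.8 − 3.5 = 1.3 ppm = 1.3 mg/L as Cl₂.
Cl₂ equivalent needed: 1.3 mg/L × 503,000 L = 653,900 mg = 653.9 g.
Product at 89.4% available chlorine: 653.9 / 0.894 = 731.4 g.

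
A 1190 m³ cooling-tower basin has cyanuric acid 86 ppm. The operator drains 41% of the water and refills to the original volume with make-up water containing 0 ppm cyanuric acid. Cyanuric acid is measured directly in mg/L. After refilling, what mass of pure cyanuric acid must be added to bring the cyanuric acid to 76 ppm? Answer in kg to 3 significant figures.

30.1 kg

Volume: 1190 m³ = 1,190,000 L.
After draining 41% and refilling: 86 × 0.59 + 0 × 0.41 = 50.74 ppm.
Deficit to target: 76 − 50.74 = 25.26 mg/L.
Mass: 25.26 mg/L × 1,190,000 L = 30,060 g cyanuric acid.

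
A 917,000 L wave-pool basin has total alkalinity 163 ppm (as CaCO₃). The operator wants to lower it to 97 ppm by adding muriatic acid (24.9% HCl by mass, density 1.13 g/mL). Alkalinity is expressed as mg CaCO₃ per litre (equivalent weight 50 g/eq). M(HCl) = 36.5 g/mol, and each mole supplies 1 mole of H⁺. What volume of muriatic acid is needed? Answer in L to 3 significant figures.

Alkalinity to neutralize: (163 − 97) = 66 mg/L as CaCO₃ × 917,000 L = 60,520 g as CaCO₃.
Equivalents of H⁺ required: 60,520 ÷ 50 g/eq = 1210 eq = 1210 mol HCl.
Mass of HCl: 1210 × 36.5 = 44,180 g.
Mass of 24.9% solution: 44,180 / 0.249 = 177,400 g.
Volume: 177,400 g ÷ 1.13 g/mL = 157,000 mL.

157 L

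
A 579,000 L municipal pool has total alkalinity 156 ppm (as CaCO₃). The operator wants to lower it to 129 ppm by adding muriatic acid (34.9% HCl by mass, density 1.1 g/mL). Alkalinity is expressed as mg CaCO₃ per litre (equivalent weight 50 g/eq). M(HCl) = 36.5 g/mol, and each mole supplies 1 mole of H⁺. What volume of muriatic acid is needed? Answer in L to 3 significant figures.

29.7 L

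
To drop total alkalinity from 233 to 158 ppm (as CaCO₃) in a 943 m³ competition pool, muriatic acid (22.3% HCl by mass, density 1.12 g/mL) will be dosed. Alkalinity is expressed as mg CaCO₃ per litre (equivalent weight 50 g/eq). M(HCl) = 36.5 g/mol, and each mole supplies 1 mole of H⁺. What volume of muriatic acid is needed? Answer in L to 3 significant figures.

Volume: 943 m³ = 943,000 L.
Alkalinity to neutralize: (233 − 158) = 75 mg/L as CaCO₃ × 943,000 L = 70,720 g as CaCO₃.
Equivalents of H⁺ required: 70,720 ÷ 50 g/eq = 1414 eq = 1414 mol HCl.
Mass of HCl: 1414 × 36.5 = 51,630 g.
Mass of 22.3% solution: 51,630 / 0.223 = 231,500 g.
Volume: 231,500 g ÷ 1.12 g/mL = 206,700 mL.

207 L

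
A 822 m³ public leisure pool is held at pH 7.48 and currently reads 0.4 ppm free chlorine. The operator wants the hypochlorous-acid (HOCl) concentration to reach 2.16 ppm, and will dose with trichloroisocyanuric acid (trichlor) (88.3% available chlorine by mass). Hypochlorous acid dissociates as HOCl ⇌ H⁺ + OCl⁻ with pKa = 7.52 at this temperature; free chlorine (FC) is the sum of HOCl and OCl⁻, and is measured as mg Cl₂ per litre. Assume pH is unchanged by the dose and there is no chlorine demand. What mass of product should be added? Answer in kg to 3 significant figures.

Volume: 822 m³ = 822,000 L.
[OCl⁻]/[HOCl] = 10^(pH − pKa) = 10^(7.48 − 7.52) = 0.912; fraction as HOCl = 1/(1 + 0.912) = 0.523.
Free chlorine required for 2.16 ppm HOCl: 2.16 / 0.523 = 4.13 ppm.
FC to add: 4.13 − 0.4 = 3.73 mg/L as Cl₂.
Cl₂ equivalent: 3.73 mg/L × 822,000 L = 3066 g.
Product at 88.3% available Cl: 3066 / 0.883 = 3472 g.

3.47 kg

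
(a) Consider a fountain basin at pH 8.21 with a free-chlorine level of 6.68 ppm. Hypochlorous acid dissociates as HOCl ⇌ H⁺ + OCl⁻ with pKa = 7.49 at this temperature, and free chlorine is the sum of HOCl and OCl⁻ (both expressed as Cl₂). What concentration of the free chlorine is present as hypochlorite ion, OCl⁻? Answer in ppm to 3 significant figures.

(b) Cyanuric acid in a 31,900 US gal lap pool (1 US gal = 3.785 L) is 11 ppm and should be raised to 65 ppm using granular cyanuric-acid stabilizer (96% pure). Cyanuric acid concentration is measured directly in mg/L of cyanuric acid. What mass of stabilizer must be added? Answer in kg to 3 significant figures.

(a) [OCl⁻]/[HOCl] = 10^(pH − pKa) = 10^(8.21 − 7.49) = 10^0.72 = 5.248.
(a) Fraction as HOCl = 1 / (1 + 5.248) = 0.16.
(a) OCl⁻ = (1 − 0.16) × 6.68 ppm = 5.611 ppm.

(b) Volume: 31,900 US gal × 3.785 L/gal = 120,742 L.
(b) CYA to add: (65 − 11) = 54 mg/L × 120,742 L = 6520 g cyanuric acid.
(b) At 96% purity: 6520 / 0.96 = 6792 g product.

(a) 5.61 ppm; (b) 6.79 kg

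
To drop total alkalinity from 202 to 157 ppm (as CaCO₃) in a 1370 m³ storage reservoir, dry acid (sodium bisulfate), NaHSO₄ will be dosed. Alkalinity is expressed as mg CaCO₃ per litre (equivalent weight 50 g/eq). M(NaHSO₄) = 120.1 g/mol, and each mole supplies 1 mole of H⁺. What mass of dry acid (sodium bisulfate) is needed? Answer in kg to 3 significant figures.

148 kg

Volume: 1370 m³ = 1,370,000 L.
Alkalinity to neutralize: (202 − 157) = 45 mg/L as CaCO₃ × 1,370,000 L = 61,650 g as CaCO₃.
Equivalents of H⁺ required: 61,650 ÷ 50 g/eq = 1233 eq = 1233 mol NaHSO₄.
Mass of NaHSO₄: 1233 × 120.1 = 148,100 g.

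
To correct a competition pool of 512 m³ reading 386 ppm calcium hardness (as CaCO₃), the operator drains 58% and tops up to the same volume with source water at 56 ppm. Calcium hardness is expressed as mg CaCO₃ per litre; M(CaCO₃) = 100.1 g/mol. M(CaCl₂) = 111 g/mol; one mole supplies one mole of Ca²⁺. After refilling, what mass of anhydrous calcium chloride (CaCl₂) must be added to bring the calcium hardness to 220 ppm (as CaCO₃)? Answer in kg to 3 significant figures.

Volume: 512 m³ = 512,000 L.
After draining 58% and refilling: 386 × 0.42 + 56 × 0.58 = 194.6 ppm.
Deficit to target: 220 − 194.6 = 25.4 mg/L.
As CaCO₃: 25.4 mg/L × 512,000 L = 13,000 g; ÷ 100.1 = 129.9 mol Ca²⁺.
Mass: 129.9 × 111 = 14,420 g.

14.4 kg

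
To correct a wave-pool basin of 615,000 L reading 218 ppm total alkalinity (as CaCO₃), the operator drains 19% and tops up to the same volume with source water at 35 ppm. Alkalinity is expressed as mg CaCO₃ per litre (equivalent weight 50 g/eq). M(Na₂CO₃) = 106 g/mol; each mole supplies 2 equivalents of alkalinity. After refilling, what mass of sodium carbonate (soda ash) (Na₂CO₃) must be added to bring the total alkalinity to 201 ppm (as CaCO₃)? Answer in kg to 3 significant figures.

11.6 kg

After draining 19% and refilling: 218 × 0.81 + 35 × 0.19 = 183.23 ppm.
Deficit to target: 201 − 183.23 = 17.77 mg/L.
As CaCO₃: 17.77 mg/L × 615,000 L = 10,930 g; ÷ 50 g/eq ÷ 2 = 109.3 mol Na₂CO₃.
Mass: 109.3 × 106 = 11,580 g.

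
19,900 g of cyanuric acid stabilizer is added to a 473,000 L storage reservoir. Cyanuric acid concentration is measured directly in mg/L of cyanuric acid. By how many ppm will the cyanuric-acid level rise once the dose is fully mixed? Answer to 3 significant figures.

42.1 ppm

Rise: 19,900 g / 473,000 L × 1000 = 42.07 mg/L.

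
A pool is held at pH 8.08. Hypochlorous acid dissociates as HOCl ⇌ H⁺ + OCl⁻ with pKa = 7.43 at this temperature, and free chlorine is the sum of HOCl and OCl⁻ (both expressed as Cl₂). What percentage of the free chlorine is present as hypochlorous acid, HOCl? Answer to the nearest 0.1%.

18.3%

[OCl⁻]/[HOCl] = 10^(pH − pKa) = 10^(8.08 − 7.43) = 10^0.65 = 4.467.
Fraction as HOCl = 1 / (1 + 4.467) = 0.1829.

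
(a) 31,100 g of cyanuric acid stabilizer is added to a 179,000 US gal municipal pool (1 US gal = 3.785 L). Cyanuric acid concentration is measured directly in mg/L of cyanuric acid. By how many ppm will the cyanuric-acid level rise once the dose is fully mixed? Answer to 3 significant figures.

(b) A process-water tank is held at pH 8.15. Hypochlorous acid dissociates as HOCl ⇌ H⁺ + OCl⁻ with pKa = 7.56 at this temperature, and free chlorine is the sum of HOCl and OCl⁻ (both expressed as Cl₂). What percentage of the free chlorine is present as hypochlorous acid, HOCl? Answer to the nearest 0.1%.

(a) Volume: 179,000 US gal × 3.785 L/gal = 677,515 L.
(a) Rise: 31,100 g / 677,515 L × 1000 = 45.9 mg/L.

(b) [OCl⁻]/[HOCl] = 10^(pH − pKa) = 10^(8.15 − 7.56) = 10^0.59 = 3.89.
(b) Fraction as HOCl = 1 / (1 + 3.89) = 0.2045.

(a) 45.9 ppm; (b) 20.4%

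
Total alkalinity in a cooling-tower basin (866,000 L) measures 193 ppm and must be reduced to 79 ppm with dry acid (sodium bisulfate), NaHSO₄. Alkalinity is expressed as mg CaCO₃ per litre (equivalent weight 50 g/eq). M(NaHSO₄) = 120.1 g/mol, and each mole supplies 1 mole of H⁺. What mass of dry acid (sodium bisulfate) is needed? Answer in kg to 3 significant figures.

237 kg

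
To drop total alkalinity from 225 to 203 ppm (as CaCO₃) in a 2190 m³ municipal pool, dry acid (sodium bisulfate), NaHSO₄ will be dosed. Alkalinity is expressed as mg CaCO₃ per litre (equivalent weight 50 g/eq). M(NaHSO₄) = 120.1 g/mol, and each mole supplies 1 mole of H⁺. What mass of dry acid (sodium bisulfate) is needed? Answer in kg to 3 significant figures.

116 kg

Volume: 2190 m³ = 2,190,000 L.
Alkalinity to neutralize: (225 − 203) = 22 mg/L as CaCO₃ × 2,190,000 L = 48,180 g as CaCO₃.
Equivalents of H⁺ required: 48,180 ÷ 50 g/eq = 963.6 eq = 963.6 mol NaHSO₄.
Mass of NaHSO₄: 963.6 × 120.1 = 115,700 g.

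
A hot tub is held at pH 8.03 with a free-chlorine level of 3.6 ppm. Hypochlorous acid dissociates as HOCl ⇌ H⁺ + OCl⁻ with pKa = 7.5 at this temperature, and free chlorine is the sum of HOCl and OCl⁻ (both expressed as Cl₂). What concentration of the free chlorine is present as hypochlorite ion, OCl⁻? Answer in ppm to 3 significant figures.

2.78 ppm

[OCl⁻]/[HOCl] = 10^(pH − pKa) = 10^(8.03 − 7.5) = 10^0.53 = 3.388.
Fraction as HOCl = 1 / (1 + 3.388) = 0.2279.
OCl⁻ = (1 − 0.2279) × 3.6 ppm = 2.78 ppm.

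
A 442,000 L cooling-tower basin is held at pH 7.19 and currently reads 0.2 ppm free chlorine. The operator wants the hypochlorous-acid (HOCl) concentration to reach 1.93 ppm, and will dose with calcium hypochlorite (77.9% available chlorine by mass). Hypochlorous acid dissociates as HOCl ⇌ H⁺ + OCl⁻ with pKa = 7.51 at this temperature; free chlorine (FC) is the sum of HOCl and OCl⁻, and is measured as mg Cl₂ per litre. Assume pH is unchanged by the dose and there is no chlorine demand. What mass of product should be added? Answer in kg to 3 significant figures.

1.51 kg

[OCl⁻]/[HOCl] = 10^(pH − pKa) = 10^(7.19 − 7.51) = 0.4786; fraction as HOCl = 1/(1 + 0.4786) = 0.6763.
Free chlorine required for 1.93 ppm HOCl: 1.93 / 0.6763 = 2.854 ppm.
FC to add: 2.854 − 0.2 = 2.654 mg/L as Cl₂.
Cl₂ equivalent: 2.654 mg/L × 442,000 L = 1173 g.
Product at 77.9% available Cl: 1173 / 0.779 = 1506 g.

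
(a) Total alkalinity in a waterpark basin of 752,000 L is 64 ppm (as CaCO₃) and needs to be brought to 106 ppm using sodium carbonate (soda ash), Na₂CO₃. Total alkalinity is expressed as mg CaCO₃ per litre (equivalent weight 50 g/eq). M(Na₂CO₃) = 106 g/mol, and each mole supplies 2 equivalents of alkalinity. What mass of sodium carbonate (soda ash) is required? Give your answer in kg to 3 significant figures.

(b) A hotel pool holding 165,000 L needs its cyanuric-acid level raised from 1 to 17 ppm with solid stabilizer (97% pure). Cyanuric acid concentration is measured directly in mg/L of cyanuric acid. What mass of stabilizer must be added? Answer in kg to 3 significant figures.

(a) Alkalinity to add: (106 − 64) = 42 mg/L as CaCO₃ × 752,000 L = 31,580 g as CaCO₃.
(a) Equivalents: 31,580 g ÷ 50 g/eq = 631.7 eq.
(a) Each mole of Na₂CO₃ supplies 2 eq, so 631.7 / 2 = 315.8 mol.
(a) Mass: 315.8 mol × 106 g/mol = 33,480 g.

(b) CYA to add: (17 − 1) = 16 mg/L × 165,000 L = 2640 g cyanuric acid.
(b) At 97% purity: 2640 / 0.97 = 2722 g product.

(a) 33.5 kg; (b) 2.72 kg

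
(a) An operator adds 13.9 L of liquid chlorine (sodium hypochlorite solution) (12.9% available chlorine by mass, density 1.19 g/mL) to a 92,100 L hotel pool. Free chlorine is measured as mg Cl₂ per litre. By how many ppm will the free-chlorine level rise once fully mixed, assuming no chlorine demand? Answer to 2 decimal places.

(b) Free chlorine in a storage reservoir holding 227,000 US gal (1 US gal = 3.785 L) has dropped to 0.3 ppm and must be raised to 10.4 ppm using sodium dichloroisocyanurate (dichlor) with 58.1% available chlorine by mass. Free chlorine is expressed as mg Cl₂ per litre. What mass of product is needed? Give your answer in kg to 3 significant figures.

(a) 23.17 ppm; (b) 14.9 kg

(a) Mass of solution: 13.9 L × 1000 mL/L × 1.19 g/mL = 16,540 g.
(a) Available chlorine delivered: 16,540 g × 0.129 = 2134 g as Cl₂.
(a) Concentration rise: 2134 g / 92,100 L = 23.17 mg/L = 23.17 ppm.

(b) Volume: 227,000 US gal × 3.785 L/gal = 859,195 L.
(b) Chlorine deficit: 10.4 − 0.3 = 10.1 ppm = 10.1 mg/L as Cl₂.
(b) Cl₂ equivalent needed: 10.1 mg/L × 859,195 L = 8,678,000 mg = 8678 g.
(b) Product at 58.1% available chlorine: 8678 / 0.581 = 14,940 g.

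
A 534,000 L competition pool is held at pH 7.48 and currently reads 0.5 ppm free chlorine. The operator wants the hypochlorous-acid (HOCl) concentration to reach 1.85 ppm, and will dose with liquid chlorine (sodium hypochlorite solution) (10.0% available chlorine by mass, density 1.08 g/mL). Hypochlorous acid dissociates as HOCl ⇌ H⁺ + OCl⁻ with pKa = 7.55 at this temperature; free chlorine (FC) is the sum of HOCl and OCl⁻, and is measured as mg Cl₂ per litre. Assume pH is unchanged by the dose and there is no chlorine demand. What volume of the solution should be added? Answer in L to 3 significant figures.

14.5 L

[OCl⁻]/[HOCl] = 10^(pH − pKa) = 10^(7.48 − 7.55) = 0.8511; fraction as HOCl = 1/(1 + 0.8511) = 0.5402.
Free chlorine required for 1.85 ppm HOCl: 1.85 / 0.5402 = 3.425 ppm.
FC to add: 3.425 − 0.5 = 2.925 mg/L as Cl₂.
Cl₂ equivalent: 2.925 mg/L × 534,000 L = 1562 g.
Product at 10.0% available Cl: 1562 / 0.1 = 15,620 g.
Volume: 15,620 g ÷ 1.08 g/mL = 14,460 mL.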